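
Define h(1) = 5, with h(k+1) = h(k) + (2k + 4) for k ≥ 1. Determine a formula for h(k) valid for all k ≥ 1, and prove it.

Claim: h(k) = k^2 + 3k + 1.

Base case: h(1) = 5, and 1^2 + 3·1 + 1 = 5.
Assume h(j) = j^2 + 3j + 1.
Then h(j+1) = h(j) + (2j + 4) = (j^2 + 3j + 1) + (2j + 4) = j^2 + 5j + 5,
and (j+1)^2 + 3·(j+1) + 1 = j^2 + 5j + 5.
Hence h(k) = k^2 + 3k + 1 for every k ≥ 1, by induction.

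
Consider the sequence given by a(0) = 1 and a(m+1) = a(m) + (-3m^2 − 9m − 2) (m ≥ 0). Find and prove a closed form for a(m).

Claim: a(m) = -m^3 − 3m^2 + 2m + 1.

Base case: a(0) = 1, and -0^3 − 3·0^2 + 2·0 + 1 = 1.
Assume a(j) = -j^3 − 3j^2 + 2j + 1.
Then a(j+1) = a(j) + (-3j^2 − 9j − 2) = (-j^3 − 3j^2 + 2j + 1) + (-3j^2 − 9j − 2) = -j^3 − 6j^2 − 7j − 1,
and -(j+1)^3 − 3·(j+1)^2 + 2·(j+1) + 1 = -j^3 − 6j^2 − 7j − 1.
This completes the inductive step, so a(m) = -m^3 − 3m^2 + 2m + 1 for all m ≥ 0.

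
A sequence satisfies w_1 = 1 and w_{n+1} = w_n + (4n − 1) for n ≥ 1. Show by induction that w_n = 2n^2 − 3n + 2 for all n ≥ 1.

Base case: w_1 = 1, and 2·1^2 − 3·1 + 2 = 1.
Assume w_j = 2j^2 − 3j + 2.
Then w_{j+1} = w_j + (4j − 1) = (2j^2 − 3j + 2) + (4j − 1) = 2j^2 + j + 1,
and 2·(j+1)^2 − 3·(j+1) + 2 = 2j^2 + j + 1.
This completes the inductive step, so w_n = 2n^2 − 3n + 2 for all n ≥ 1.

w_n = 2n^2 − 3n + 2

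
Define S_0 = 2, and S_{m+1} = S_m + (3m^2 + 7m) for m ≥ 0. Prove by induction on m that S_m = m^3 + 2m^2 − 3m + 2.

Base case: S_0 = 2, and 0^3 + 2·0^2 − 3·0 + 2 = 2.
Assume S_k = k^3 + 2k^2 − 3k + 2.
Then S_{k+1} = S_k + (3k^2 + 7k) = (k^3 + 2k^2 − 3k + 2) + (3k^2 + 7k) = k^3 + 5k^2 + 4k + 2,
and (k+1)^3 + 2·(k+1)^2 − 3·(k+1) + 2 = k^3 + 5k^2 + 4k + 2.
Hence S_m = m^3 + 2m^2 − 3m + 2 for every m ≥ 0, by induction.

S_m = m^3 + 2m^2 − 3m + 2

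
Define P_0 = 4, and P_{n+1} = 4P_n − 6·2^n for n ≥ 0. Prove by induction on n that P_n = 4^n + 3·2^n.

Base case: P_0 = 4, and 4^0 + 3·2^0 = 1 + 3 = 4.
Assume P_j = 4^j + 3·2^j for some j ≥ 0.
Then P_{j+1} = 4P_j − 6·2^j = 4·(4^j + 3·2^j) − 6·2^j = 4^{j+1} + 12·2^j − 6·2^j = 4^{j+1} + 6·2^j = 4^{j+1} + 3·2^{j+1}.
So the formula holds for j+1, and by induction P_n = 4^n + 3·2^n for all n ≥ 0.

P_n = 4^n + 3·2^n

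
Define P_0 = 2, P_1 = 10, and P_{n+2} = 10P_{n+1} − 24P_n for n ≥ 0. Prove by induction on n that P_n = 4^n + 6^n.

Base cases: P_0 = 2 and 4^0 + 6^0 = 2; P_1 = 10 and 4^1 + 6^1 = 10.
Assume P_j = 4^j + 6^j for all 0 ≤ j ≤ m, where m ≥ 1.
Then P_{m+1} = 10P_m − 24P_{m−1} = 10·(4^m + 6^m) − 24·(4^{m−1} + 6^{m−1}) = (10·4 − 24)4^{m−1} + (10·6 − 24)6^{m−1} = 16·4^{m−1} + 36·6^{m−1} = 4^{m+1} + 6^{m+1}.
By strong induction, P_n = 4^n + 6^n for all n ≥ 0.

P_n = 4^n + 6^n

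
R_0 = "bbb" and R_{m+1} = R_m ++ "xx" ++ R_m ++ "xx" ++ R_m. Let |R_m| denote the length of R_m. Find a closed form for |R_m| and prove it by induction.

Claim: |R_m| = 5·3^m − 2.

Base case: |R_0| = 3, and 5·3^0 − 2 = 3.
Assume |R_j| = 5·3^j − 2.
Then |R_{j+1}| = 3|R_j| + 4 = 3(5·3^j − 2) + 4 = 5·3^{j+1} − 6 + 4 = 5·3^{j+1} − 2.
By induction, |R_m| = 5·3^m − 2 for all m ≥ 0.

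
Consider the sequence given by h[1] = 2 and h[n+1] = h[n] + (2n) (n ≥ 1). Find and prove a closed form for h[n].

Claim: h[n] = n^2 − n + 2.

Base case: h[1] = 2, and 1^2 − 1 + 2 = 2.
Assume h[r] = r^2 − r + 2.
Then h[r+1] = h[r] + (2r) = (r^2 − r + 2) + (2r) = r^2 + r + 2,
and (r+1)^2 − (r+1) + 2 = r^2 + r + 2.
This completes the inductive step, so h[n] = n^2 − n + 2 for all n ≥ 1.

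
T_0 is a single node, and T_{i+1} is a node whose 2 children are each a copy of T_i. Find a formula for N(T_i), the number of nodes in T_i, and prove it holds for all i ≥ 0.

Claim: N(T_i) = 2^{i+1} − 1.

Base case: N(T_0) = 1, and 2^{0+1} − 1 = 1.
Assume N(T_r) = 2^{r+1} − 1.
Then N(T_{r+1}) = 1 + 2N(T_r) = 1 + 2(2^{r+1} − 1) = 2^{r+2} − 2 + 1 = 2^{r+2} − 1.
Hence N(T_i) = 2^{i+1} − 1 for every i ≥ 0, by induction.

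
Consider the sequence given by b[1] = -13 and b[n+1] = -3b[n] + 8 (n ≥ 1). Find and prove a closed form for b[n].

Claim: b[n] = 5·(-3)^n + 2.

Base case: b[1] = -13, and 5·(-3)^1 + 2 = -15 + 2 = -13.
Assume b[k] = 5·(-3)^k + 2 for some k ≥ 1.
Then b[k+1] = -3b[k] + 8 = -3·(5·(-3)^k + 2) + 8 = -15·(-3)^k − 6 + 8 = 5·(-3)^{k+1} + 2.
Hence b[n] = 5·(-3)^n + 2 for every n ≥ 1, by induction.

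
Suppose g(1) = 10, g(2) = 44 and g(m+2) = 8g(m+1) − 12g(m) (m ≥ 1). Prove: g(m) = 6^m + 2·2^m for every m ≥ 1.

Base cases: g(1) = 10 and 6^1 + 2·2^1 = 10; g(2) = 44 and 6^2 + 2·2^2 = 44.
Assume g(j) = 6^j + 2·2^j for all 1 ≤ j ≤ k, where k ≥ 2.
Then g(k+1) = 8g(k) − 12g(k−1) = 8·(6^k + 2·2^k) − 12·(6^{k−1} + 2·2^{k−1}) = (8·6 − 12)6^{k−1} + 2·(8·2 − 12)2^{k−1} = 36·6^{k−1} + 8·2^{k−1} = 6^{k+1} + 2·2^{k+1}.
Hence g(m) = 6^m + 2·2^m for every m ≥ 1, by strong induction.

g(m) = 6^m + 2·2^m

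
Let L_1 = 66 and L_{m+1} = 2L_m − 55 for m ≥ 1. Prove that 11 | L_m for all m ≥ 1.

Base case: L_1 = 66 = 11·6, so 11 | L_1.
Assume 11 | L_r, so L_r = 11t for some integer t.
Then L_{r+1} = 2L_r − 55 = 2·(11t) − 55 = 11(2t − 5), so 11 | L_{r+1}.
This completes the inductive step, so 11 | L_m for all m ≥ 1.

11 | L_m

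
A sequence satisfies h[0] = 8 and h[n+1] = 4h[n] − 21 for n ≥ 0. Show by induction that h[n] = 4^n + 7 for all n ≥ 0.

Base case: h[0] = 8, and 4^0 + 7 = 1 + 7 = 8.
Assume h[r] = 4^r + 7 for some r ≥ 0.
Then h[r+1] = 4h[r] − 21 = 4·(4^r + 7) − 21 = 4^{r+1} + 28 − 21 = 4^{r+1} + 7.
So the formula holds for r+1, and by induction h[n] = 4^n + 7 for all n ≥ 0.

h[n] = 4^n + 7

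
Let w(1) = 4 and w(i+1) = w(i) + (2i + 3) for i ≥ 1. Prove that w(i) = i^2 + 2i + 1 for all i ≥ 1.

Base case: w(1) = 4, and 1^2 + 2·1 + 1 = 4.
Assume w(r) = r^2 + 2r + 1.
Then w(r+1) = w(r) + (2r + 3) = (r^2 + 2r + 1) + (2r + 3) = r^2 + 4r + 4,
and (r+1)^2 + 2·(r+1) + 1 = r^2 + 4r + 4.
Hence w(i) = i^2 + 2i + 1 for every i ≥ 1, by induction.

w(i) = i^2 + 2i + 1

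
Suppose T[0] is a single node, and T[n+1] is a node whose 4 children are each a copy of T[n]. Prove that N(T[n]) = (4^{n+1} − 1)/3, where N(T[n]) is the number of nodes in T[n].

Base case: N(T[0]) = 1, and (4^{0+1} − 1)/3 = 1.
Assume N(T[r]) = (4^{r+1} − 1)/3.
Then N(T[r+1]) = 1 + 4N(T[r]) = 1 + 4·(4^{r+1} − 1)/3 = 1 + (4^{r+2} − 4)/3 = (3 + 4^{r+2} − 4)/3 = (4^{r+2} − 1)/3.
So the formula holds for r+1, and by induction N(T[n]) = (4^{n+1} − 1)/3 for all n ≥ 0.

N(T[n]) = (4^{n+1} − 1)/3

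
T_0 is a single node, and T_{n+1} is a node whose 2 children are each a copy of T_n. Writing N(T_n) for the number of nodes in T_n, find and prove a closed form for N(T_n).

Claim: N(T_n) = 2^{n+1} − 1.

Base case: N(T_0) = 1, and 2^{0+1} − 1 = 1.
Assume N(T_r) = 2^{r+1} − 1.
Then N(T_{r+1}) = 1 + 2N(T_r) = 1 + 2(2^{r+1} − 1) = 2^{r+2} − 2 + 1 = 2^{r+2} − 1.
This completes the inductive step, so N(T_n) = 2^{n+1} − 1 for all n ≥ 0.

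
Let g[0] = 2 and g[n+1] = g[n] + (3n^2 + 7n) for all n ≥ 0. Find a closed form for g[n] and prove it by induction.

Claim: g[n] = n^3 + 2n^2 − 3n + 2.

Base case: g[0] = 2, and 0^3 + 2·0^2 − 3·0 + 2 = 2.
Assume g[r] = r^3 + 2r^2 − 3r + 2.
Then g[r+1] = g[r] + (3r^2 + 7r) = (r^3 + 2r^2 − 3r + 2) + (3r^2 + 7r) = r^3 + 5r^2 + 4r + 2,
and (r+1)^3 + 2·(r+1)^2 − 3·(r+1) + 2 = r^3 + 5r^2 + 4r + 2.
This completes the inductive step, so g[n] = n^3 + 2n^2 − 3n + 2 for all n ≥ 0.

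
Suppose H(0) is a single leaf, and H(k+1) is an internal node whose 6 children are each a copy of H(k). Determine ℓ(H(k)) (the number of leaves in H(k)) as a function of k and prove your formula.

Claim: ℓ(H(k)) = 6^k.

Base case: ℓ(H(0)) = 1, and 6^0 = 1.
Assume ℓ(H(m)) = 6^m.
Then ℓ(H(m+1)) = 6·ℓ(H(m)) = 6·6^m = 6^{m+1}.
By induction, ℓ(H(k)) = 6^k for all k ≥ 0.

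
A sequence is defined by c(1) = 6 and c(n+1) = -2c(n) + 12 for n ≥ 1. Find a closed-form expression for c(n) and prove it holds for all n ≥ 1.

Claim: c(n) = -(-2)^n + 4.

Base case: c(1) = 6, and -(-2)^1 + 4 = 2 + 4 = 6.
Assume c(k) = -(-2)^k + 4 for some k ≥ 1.
Then c(k+1) = -2c(k) + 12 = -2·(-(-2)^k + 4) + 12 = 2·(-2)^k − 8 + 12 = -(-2)^{k+1} + 4.
This completes the inductive step, so c(n) = -(-2)^n + 4 for all n ≥ 1.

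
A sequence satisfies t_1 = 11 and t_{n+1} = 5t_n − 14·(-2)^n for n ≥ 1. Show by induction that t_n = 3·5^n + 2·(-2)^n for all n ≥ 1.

Base case: t_1 = 11, and 3·5^1 + 2·(-2)^1 = 15 − 4 = 11.
Assume t_k = 3·5^k + 2·(-2)^k for some k ≥ 1.
Then t_{k+1} = 5t_k − 14·(-2)^k = 5·(3·5^k + 2·(-2)^k) − 14·(-2)^k = 3·5^{k+1} + 10·(-2)^k − 14·(-2)^k = 3·5^{k+1} − 4·(-2)^k = 3·5^{k+1} + 2·(-2)^{k+1}.
This completes the inductive step, so t_n = 3·5^n + 2·(-2)^n for all n ≥ 1.

t_n = 3·5^n + 2·(-2)^n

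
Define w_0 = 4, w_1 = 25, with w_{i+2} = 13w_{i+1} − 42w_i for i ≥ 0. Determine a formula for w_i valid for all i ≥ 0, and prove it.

Claim: w_i = 3·6^i + 7^i.

Base cases: w_0 = 4 and 3·6^0 + 7^0 = 4; w_1 = 25 and 3·6^1 + 7^1 = 25.
Assume w_j = 3·6^j + 7^j for all 0 ≤ j ≤ k, where k ≥ 1.
Then w_{k+1} = 13w_k − 42w_{k−1} = 13·(3·6^k + 7^k) − 42·(3·6^{k−1} + 7^{k−1}) = 3·(13·6 − 42)6^{k−1} + (13·7 − 42)7^{k−1} = 108·6^{k−1} + 49·7^{k−1} = 3·6^{k+1} + 7^{k+1}.
By strong induction, w_i = 3·6^i + 7^i for all i ≥ 0.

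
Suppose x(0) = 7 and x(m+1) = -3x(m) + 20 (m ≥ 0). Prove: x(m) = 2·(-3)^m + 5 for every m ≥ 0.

Base case: x(0) = 7, and 2·(-3)^0 + 5 = 2 + 5 = 7.
Assume x(r) = 2·(-3)^r + 5 for some r ≥ 0.
Then x(r+1) = -3x(r) + 20 = -3·(2·(-3)^r + 5) + 20 = -6·(-3)^r − 15 + 20 = 2·(-3)^{r+1} + 5.
Hence x(m) = 2·(-3)^m + 5 for every m ≥ 0, by induction.

x(m) = 2·(-3)^m + 5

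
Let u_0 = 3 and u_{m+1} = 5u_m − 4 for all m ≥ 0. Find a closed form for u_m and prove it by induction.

Claim: u_m = 2·5^m + 1.

Base case: u_0 = 3, and 2·5^0 + 1 = 2 + 1 = 3.
Assume u_k = 2·5^k + 1 for some k ≥ 0.
Then u_{k+1} = 5u_k − 4 = 5·(2·5^k + 1) − 4 = 10·5^k + 5 − 4 = 2·5^{k+1} + 1.
This completes the inductive step, so u_m = 2·5^m + 1 for all m ≥ 0.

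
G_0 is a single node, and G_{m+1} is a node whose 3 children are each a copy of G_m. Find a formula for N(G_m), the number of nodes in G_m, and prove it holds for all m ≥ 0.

Claim: N(G_m) = (3^{m+1} − 1)/2.

Base case: N(G_0) = 1, and (3^{0+1} − 1)/2 = 1.
Assume N(G_r) = (3^{r+1} − 1)/2.
Then N(G_{r+1}) = 1 + 3N(G_r) = 1 + 3·(3^{r+1} − 1)/2 = 1 + (3^{r+2} − 3)/2 = (2 + 3^{r+2} − 3)/2 = (3^{r+2} − 1)/2.
So the formula holds for r+1, and by induction N(G_m) = (3^{m+1} − 1)/2 for all m ≥ 0.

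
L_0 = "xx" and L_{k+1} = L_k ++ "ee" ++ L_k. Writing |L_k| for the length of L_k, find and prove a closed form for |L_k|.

Claim: |L_k| = 2^{k+2} − 2.

Base case: |L_0| = 2, and 2^{0+2} − 2 = 2.
Assume |L_m| = 2^{m+2} − 2.
Then |L_{m+1}| = |L_m| + 2 + |L_m| = 2|L_m| + 2 = 2(2^{m+2} − 2) + 2 = 2^{m+3} − 4 + 2 = 2^{m+3} − 2.
By induction, |L_k| = 2^{k+2} − 2 for all k ≥ 0.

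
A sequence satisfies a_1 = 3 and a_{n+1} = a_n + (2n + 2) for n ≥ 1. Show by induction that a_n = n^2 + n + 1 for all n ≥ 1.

Base case: a_1 = 3, and 1^2 + 1 + 1 = 3.
Assume a_m = m^2 + m + 1.
Then a_{m+1} = a_m + (2m + 2) = (m^2 + m + 1) + (2m + 2) = m^2 + 3m + 3,
and (m+1)^2 + (m+1) + 1 = m^2 + 3m + 3.
Hence a_n = n^2 + n + 1 for every n ≥ 1, by induction.

a_n = n^2 + n + 1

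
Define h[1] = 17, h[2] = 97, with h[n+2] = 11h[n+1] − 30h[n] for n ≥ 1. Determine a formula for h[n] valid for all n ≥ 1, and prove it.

Claim: h[n] = 2·6^n + 5^n.

Base cases: h[1] = 17 and 2·6^1 + 5^1 = 17; h[2] = 97 and 2·6^2 + 5^2 = 97.
Assume h[j] = 2·6^j + 5^j for all 1 ≤ j ≤ k, where k ≥ 2.
Then h[k+1] = 11h[k] − 30h[k−1] = 11·(2·6^k + 5^k) − 30·(2·6^{k−1} + 5^{k−1}) = 2·(11·6 − 30)6^{k−1} + (11·5 − 30)5^{k−1} = 72·6^{k−1} + 25·5^{k−1} = 2·6^{k+1} + 5^{k+1}.
So the formula holds for k+1, and by strong induction h[n] = 2·6^n + 5^n for all n ≥ 1.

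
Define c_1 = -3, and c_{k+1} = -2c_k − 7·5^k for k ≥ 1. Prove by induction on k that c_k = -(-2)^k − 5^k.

Base case: c_1 = -3, and -(-2)^1 − 5^1 = 2 − 5 = -3.
Assume c_r = -(-2)^r − 5^r for some r ≥ 1.
Then c_{r+1} = -2c_r − 7·5^r = -2·(-(-2)^r − 5^r) − 7·5^r = -(-2)^{r+1} + 2·5^r − 7·5^r = -(-2)^{r+1} − 5·5^r = -(-2)^{r+1} − 5^{r+1}.
By induction, c_k = -(-2)^k − 5^k for all k ≥ 1.

c_k = -(-2)^k − 5^k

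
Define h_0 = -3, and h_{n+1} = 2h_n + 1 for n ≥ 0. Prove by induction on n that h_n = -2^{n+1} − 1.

Base case: h_0 = -3, and -2^{0+1} − 1 = -2 − 1 = -3.
Assume h_m = -2^{m+1} − 1 for some m ≥ 0.
Then h_{m+1} = 2h_m + 1 = 2·(-2^{m+1} − 1) + 1 = -2^{m+2} − 2 + 1 = -2^{m+2} − 1.
This completes the inductive step, so h_n = -2^{n+1} − 1 for all n ≥ 0.

h_n = -2^{n+1} − 1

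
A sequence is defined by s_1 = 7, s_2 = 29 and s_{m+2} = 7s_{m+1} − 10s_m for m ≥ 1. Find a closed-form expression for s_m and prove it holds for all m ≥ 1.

Claim: s_m = 5^m + 2^m.

Base cases: s_1 = 7 and 5^1 + 2^1 = 7; s_2 = 29 and 5^2 + 2^2 = 29.
Assume s_i = 5^i + 2^i for all 1 ≤ i ≤ j, where j ≥ 2.
Then s_{j+1} = 7s_j − 10s_{j−1} = 7·(5^j + 2^j) − 10·(5^{j−1} + 2^{j−1}) = (7·5 − 10)5^{j−1} + (7·2 − 10)2^{j−1} = 25·5^{j−1} + 4·2^{j−1} = 5^{j+1} + 2^{j+1}.
So the formula holds for j+1, and by strong induction s_m = 5^m + 2^m for all m ≥ 1.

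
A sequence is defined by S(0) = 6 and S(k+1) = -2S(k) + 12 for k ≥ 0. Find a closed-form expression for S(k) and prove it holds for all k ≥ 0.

Claim: S(k) = 2·(-2)^k + 4.

Base case: S(0) = 6, and 2·(-2)^0 + 4 = 2 + 4 = 6.
Assume S(m) = 2·(-2)^m + 4 for some m ≥ 0.
Then S(m+1) = -2S(m) + 12 = -2·(2·(-2)^m + 4) + 12 = -4·(-2)^m − 8 + 12 = 2·(-2)^{m+1} + 4.
Hence S(k) = 2·(-2)^k + 4 for every k ≥ 0, by induction.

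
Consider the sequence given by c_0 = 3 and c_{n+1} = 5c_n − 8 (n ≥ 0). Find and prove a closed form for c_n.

Claim: c_n = 5^n + 2.

Base case: c_0 = 3, and 5^0 + 2 = 1 + 2 = 3.
Assume c_r = 5^r + 2 for some r ≥ 0.
Then c_{r+1} = 5c_r − 8 = 5·(5^r + 2) − 8 = 5^{r+1} + 10 − 8 = 5^{r+1} + 2.
So the formula holds for r+1, and by induction c_n = 5^n + 2 for all n ≥ 0.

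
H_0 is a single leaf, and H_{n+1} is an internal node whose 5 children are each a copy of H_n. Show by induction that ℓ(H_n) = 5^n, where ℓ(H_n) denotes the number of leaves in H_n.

Base case: ℓ(H_0) = 1, and 5^0 = 1.
Assume ℓ(H_r) = 5^r.
Then ℓ(H_{r+1}) = 5·ℓ(H_r) = 5·5^r = 5^{r+1}.
This completes the inductive step, so ℓ(H_n) = 5^n for all n ≥ 0.

ℓ(H_n) = 5^n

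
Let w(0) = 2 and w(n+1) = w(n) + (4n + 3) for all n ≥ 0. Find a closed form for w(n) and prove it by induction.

Claim: w(n) = 2n^2 + n + 2.

Base case: w(0) = 2, and 2·0^2 + 0 + 2 = 2.
Assume w(m) = 2m^2 + m + 2.
Then w(m+1) = w(m) + (4m + 3) = (2m^2 + m + 2) + (4m + 3) = 2m^2 + 5m + 5,
and 2·(m+1)^2 + (m+1) + 2 = 2m^2 + 5m + 5.
By induction, w(n) = 2n^2 + n + 2 for all n ≥ 0.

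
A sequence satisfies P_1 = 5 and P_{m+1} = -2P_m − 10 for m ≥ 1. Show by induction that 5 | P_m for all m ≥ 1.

Base case: P_1 = 5 = 5·1, so 5 | P_1.
Assume 5 | P_r, so P_r = 5t for some integer t.
Then P_{r+1} = -2P_r − 10 = -2·(5t) − 10 = 5(-2t − 2), so 5 | P_{r+1}.
So the property holds for r+1, and by induction 5 | P_m for all m ≥ 1.

5 | P_m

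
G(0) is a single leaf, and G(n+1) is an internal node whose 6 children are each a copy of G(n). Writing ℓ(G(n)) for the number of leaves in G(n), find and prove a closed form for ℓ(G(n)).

Claim: ℓ(G(n)) = 6^n.

Base case: ℓ(G(0)) = 1, and 6^0 = 1.
Assume ℓ(G(r)) = 6^r.
Then ℓ(G(r+1)) = 6·ℓ(G(r)) = 6·6^r = 6^{r+1}.
Hence ℓ(G(n)) = 6^n for every n ≥ 0, by induction.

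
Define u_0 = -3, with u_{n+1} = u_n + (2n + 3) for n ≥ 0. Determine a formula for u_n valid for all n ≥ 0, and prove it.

Claim: u_n = n^2 + 2n − 3.

Base case: u_0 = -3, and 0^2 + 2·0 − 3 = -3.
Assume u_k = k^2 + 2k − 3.
Then u_{k+1} = u_k + (2k + 3) = (k^2 + 2k − 3) + (2k + 3) = k^2 + 4k,
and (k+1)^2 + 2·(k+1) − 3 = k^2 + 4k.
Hence u_n = n^2 + 2n − 3 for every n ≥ 0, by induction.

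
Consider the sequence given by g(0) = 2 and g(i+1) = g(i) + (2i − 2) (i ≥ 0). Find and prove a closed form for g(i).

Claim: g(i) = i^2 − 3i + 2.

Base case: g(0) = 2, and 0^2 − 3·0 + 2 = 2.
Assume g(m) = m^2 − 3m + 2.
Then g(m+1) = g(m) + (2m − 2) = (m^2 − 3m + 2) + (2m − 2) = m^2 − m,
and (m+1)^2 − 3·(m+1) + 2 = m^2 − m.
This completes the inductive step, so g(i) = i^2 − 3i + 2 for all i ≥ 0.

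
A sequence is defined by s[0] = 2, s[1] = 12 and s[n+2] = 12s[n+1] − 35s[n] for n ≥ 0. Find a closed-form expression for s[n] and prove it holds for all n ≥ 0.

Claim: s[n] = 5^n + 7^n.

Base cases: s[0] = 2 and 5^0 + 7^0 = 2; s[1] = 12 and 5^1 + 7^1 = 12.
Assume s[j] = 5^j + 7^j for all 0 ≤ j ≤ m, where m ≥ 1.
Then s[m+1] = 12s[m] − 35s[m−1] = 12·(5^m + 7^m) − 35·(5^{m−1} + 7^{m−1}) = (12·5 − 35)5^{m−1} + (12·7 − 35)7^{m−1} = 25·5^{m−1} + 49·7^{m−1} = 5^{m+1} + 7^{m+1}.
Hence s[n] = 5^n + 7^n for every n ≥ 0, by strong induction.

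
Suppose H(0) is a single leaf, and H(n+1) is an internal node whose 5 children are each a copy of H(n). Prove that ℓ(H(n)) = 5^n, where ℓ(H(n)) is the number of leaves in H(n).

Base case: ℓ(H(0)) = 1, and 5^0 = 1.
Assume ℓ(H(k)) = 5^k.
Then ℓ(H(k+1)) = 5·ℓ(H(k)) = 5·5^k = 5^{k+1}.
Hence ℓ(H(n)) = 5^n for every n ≥ 0, by induction.

ℓ(H(n)) = 5^n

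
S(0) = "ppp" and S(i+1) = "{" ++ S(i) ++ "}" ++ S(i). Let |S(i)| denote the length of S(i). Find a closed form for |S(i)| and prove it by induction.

Claim: |S(i)| = 5·2^i − 2.

Base case: |S(0)| = 3, and 5·2^0 − 2 = 3.
Assume |S(k)| = 5·2^k − 2.
Then |S(k+1)| = 1 + |S(k)| + 1 + |S(k)| = 2|S(k)| + 2 = 2(5·2^k − 2) + 2 = 5·2^{k+1} − 4 + 2 = 5·2^{k+1} − 2.
Hence |S(i)| = 5·2^i − 2 for every i ≥ 0, by induction.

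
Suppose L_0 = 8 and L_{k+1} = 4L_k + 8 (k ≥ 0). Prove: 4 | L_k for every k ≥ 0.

Base case: L_0 = 8 = 4·2, so 4 | L_0.
Assume 4 | L_m, so L_m = 4t for some integer t.
Then L_{m+1} = 4L_m + 8 = 4·(4t) + 8 = 4(4t + 2), so 4 | L_{m+1}.
So the property holds for m+1, and by induction 4 | L_k for all k ≥ 0.

4 | L_k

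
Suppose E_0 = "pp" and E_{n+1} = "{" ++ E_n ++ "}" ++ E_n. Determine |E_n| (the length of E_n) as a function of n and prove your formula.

Claim: |E_n| = 2^{n+2} − 2.

Base case: |E_0| = 2, and 2^{0+2} − 2 = 2.
Assume |E_j| = 2^{j+2} − 2.
Then |E_{j+1}| = 1 + |E_j| + 1 + |E_j| = 2|E_j| + 2 = 2(2^{j+2} − 2) + 2 = 2^{j+3} − 4 + 2 = 2^{j+3} − 2.
Hence |E_n| = 2^{n+2} − 2 for every n ≥ 0, by induction.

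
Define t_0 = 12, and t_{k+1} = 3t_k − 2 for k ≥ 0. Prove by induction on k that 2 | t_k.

Base case: t_0 = 12 = 2·6, so 2 | t_0.
Assume 2 | t_r, so t_r = 2s for some integer s.
Then t_{r+1} = 3t_r − 2 = 3·(2s) − 2 = 2(3s − 1), so 2 | t_{r+1}.
By induction, 2 | t_k for all k ≥ 0.

2 | t_k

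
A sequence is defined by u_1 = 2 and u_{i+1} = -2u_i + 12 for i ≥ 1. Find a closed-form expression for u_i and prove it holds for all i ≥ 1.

Claim: u_i = (-2)^i + 4.

Base case: u_1 = 2, and (-2)^1 + 4 = -2 + 4 = 2.
Assume u_m = (-2)^m + 4 for some m ≥ 1.
Then u_{m+1} = -2u_m + 12 = -2·((-2)^m + 4) + 12 = -2·(-2)^m − 8 + 12 = (-2)^{m+1} + 4.
This completes the inductive step, so u_i = (-2)^i + 4 for all i ≥ 1.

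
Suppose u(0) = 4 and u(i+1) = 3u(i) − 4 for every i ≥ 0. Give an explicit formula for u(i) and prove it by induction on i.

Claim: u(i) = 2·3^i + 2.

Base case: u(0) = 4, and 2·3^0 + 2 = 2 + 2 = 4.
Assume u(j) = 2·3^j + 2 for some j ≥ 0.
Then u(j+1) = 3u(j) − 4 = 3·(2·3^j + 2) − 4 = 6·3^j + 6 − 4 = 2·3^{j+1} + 2.
So the formula holds for j+1, and by induction u(i) = 2·3^i + 2 for all i ≥ 0.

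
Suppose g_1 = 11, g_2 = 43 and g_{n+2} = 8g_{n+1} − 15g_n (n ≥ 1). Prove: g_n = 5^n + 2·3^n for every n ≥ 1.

Base cases: g_1 = 11 and 5^1 + 2·3^1 = 11; g_2 = 43 and 5^2 + 2·3^2 = 43.
Assume g_j = 5^j + 2·3^j for all 1 ≤ j ≤ m, where m ≥ 2.
Then g_{m+1} = 8g_m − 15g_{m−1} = 8·(5^m + 2·3^m) − 15·(5^{m−1} + 2·3^{m−1}) = (8·5 − 15)5^{m−1} + 2·(8·3 − 15)3^{m−1} = 25·5^{m−1} + 18·3^{m−1} = 5^{m+1} + 2·3^{m+1}.
Hence g_n = 5^n + 2·3^n for every n ≥ 1, by strong induction.

g_n = 5^n + 2·3^n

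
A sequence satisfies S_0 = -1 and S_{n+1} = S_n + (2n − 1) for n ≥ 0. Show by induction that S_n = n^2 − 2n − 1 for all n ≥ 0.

Base case: S_0 = -1, and 0^2 − 2·0 − 1 = -1.
Assume S_r = r^2 − 2r − 1.
Then S_{r+1} = S_r + (2r − 1) = (r^2 − 2r − 1) + (2r − 1) = r^2 − 2,
and (r+1)^2 − 2·(r+1) − 1 = r^2 − 2.
By induction, S_n = n^2 − 2n − 1 for all n ≥ 0.

S_n = n^2 − 2n − 1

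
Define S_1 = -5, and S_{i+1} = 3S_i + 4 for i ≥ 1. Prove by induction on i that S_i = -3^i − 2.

Base case: S_1 = -5, and -3^1 − 2 = -3 − 2 = -5.
Assume S_m = -3^m − 2 for some m ≥ 1.
Then S_{m+1} = 3S_m + 4 = 3·(-3^m − 2) + 4 = -3^{m+1} − 6 + 4 = -3^{m+1} − 2.
So the formula holds for m+1, and by induction S_i = -3^i − 2 for all i ≥ 1.

S_i = -3^i − 2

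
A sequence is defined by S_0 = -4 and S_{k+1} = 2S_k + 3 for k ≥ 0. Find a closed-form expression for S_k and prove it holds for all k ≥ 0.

Claim: S_k = -2^k − 3.

Base case: S_0 = -4, and -2^0 − 3 = -1 − 3 = -4.
Assume S_r = -2^r − 3 for some r ≥ 0.
Then S_{r+1} = 2S_r + 3 = 2·(-2^r − 3) + 3 = -2^{r+1} − 6 + 3 = -2^{r+1} − 3.
By induction, S_k = -2^k − 3 for all k ≥ 0.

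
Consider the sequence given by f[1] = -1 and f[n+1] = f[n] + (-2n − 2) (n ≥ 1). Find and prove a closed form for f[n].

Claim: f[n] = -n^2 − n + 1.

Base case: f[1] = -1, and -1^2 − 1 + 1 = -1.
Assume f[k] = -k^2 − k + 1.
Then f[k+1] = f[k] + (-2k − 2) = (-k^2 − k + 1) + (-2k − 2) = -k^2 − 3k − 1,
and -(k+1)^2 − (k+1) + 1 = -k^2 − 3k − 1.
Hence f[n] = -n^2 − n + 1 for every n ≥ 1, by induction.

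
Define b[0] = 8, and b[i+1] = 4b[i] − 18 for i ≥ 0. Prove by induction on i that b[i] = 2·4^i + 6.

Base case: b[0] = 8, and 2·4^0 + 6 = 2 + 6 = 8.
Assume b[m] = 2·4^m + 6 for some m ≥ 0.
Then b[m+1] = 4b[m] − 18 = 4·(2·4^m + 6) − 18 = 8·4^m + 24 − 18 = 2·4^{m+1} + 6.
This completes the inductive step, so b[i] = 2·4^i + 6 for all i ≥ 0.

b[i] = 2·4^i + 6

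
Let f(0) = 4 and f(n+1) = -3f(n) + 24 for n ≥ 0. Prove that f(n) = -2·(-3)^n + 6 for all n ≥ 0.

Base case: f(0) = 4, and -2·(-3)^0 + 6 = -2 + 6 = 4.
Assume f(r) = -2·(-3)^r + 6 for some r ≥ 0.
Then f(r+1) = -3f(r) + 24 = -3·(-2·(-3)^r + 6) + 24 = 6·(-3)^r − 18 + 24 = -2·(-3)^{r+1} + 6.
This completes the inductive step, so f(n) = -2·(-3)^n + 6 for all n ≥ 0.

f(n) = -2·(-3)^n + 6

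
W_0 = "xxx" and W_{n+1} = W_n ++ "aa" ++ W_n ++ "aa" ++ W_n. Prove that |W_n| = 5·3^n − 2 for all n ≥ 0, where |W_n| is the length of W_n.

Base case: |W_0| = 3, and 5·3^0 − 2 = 3.
Assume |W_r| = 5·3^r − 2.
Then |W_{r+1}| = 3|W_r| + 4 = 3(5·3^r − 2) + 4 = 5·3^{r+1} − 6 + 4 = 5·3^{r+1} − 2.
This completes the inductive step, so |W_n| = 5·3^n − 2 for all n ≥ 0.

|W_n| = 5·3^n − 2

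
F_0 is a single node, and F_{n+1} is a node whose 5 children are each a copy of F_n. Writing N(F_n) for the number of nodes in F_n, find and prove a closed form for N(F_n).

Claim: N(F_n) = (5^{n+1} − 1)/4.

Base case: N(F_0) = 1, and (5^{0+1} − 1)/4 = 1.
Assume N(F_r) = (5^{r+1} − 1)/4.
Then N(F_{r+1}) = 1 + 5N(F_r) = 1 + 5·(5^{r+1} − 1)/4 = 1 + (5^{r+2} − 5)/4 = (4 + 5^{r+2} − 5)/4 = (5^{r+2} − 1)/4.
By induction, N(F_n) = (5^{n+1} − 1)/4 for all n ≥ 0.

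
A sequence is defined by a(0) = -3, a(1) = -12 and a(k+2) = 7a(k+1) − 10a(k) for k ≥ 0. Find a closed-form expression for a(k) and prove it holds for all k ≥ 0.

Claim: a(k) = -2^k − 2·5^k.

Base cases: a(0) = -3 and -2^0 − 2·5^0 = -3; a(1) = -12 and -2^1 − 2·5^1 = -12.
Assume a(j) = -2^j − 2·5^j for all 0 ≤ j ≤ r, where r ≥ 1.
Then a(r+1) = 7a(r) − 10a(r−1) = 7·(-2^r − 2·5^r) − 10·(-2^{r−1} − 2·5^{r−1}) = -(7·2 − 10)2^{r−1} − 2·(7·5 − 10)5^{r−1} = -4·2^{r−1} − 50·5^{r−1} = -2^{r+1} − 2·5^{r+1}.
By strong induction, a(k) = -2^k − 2·5^k for all k ≥ 0.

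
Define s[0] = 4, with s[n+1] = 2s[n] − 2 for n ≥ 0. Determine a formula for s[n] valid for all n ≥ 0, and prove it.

Claim: s[n] = 2^{n+1} + 2.

Base case: s[0] = 4, and 2^{0+1} + 2 = 2 + 2 = 4.
Assume s[r] = 2^{r+1} + 2 for some r ≥ 0.
Then s[r+1] = 2s[r] − 2 = 2·(2^{r+1} + 2) − 2 = 2^{r+2} + 4 − 2 = 2^{r+2} + 2.
So the formula holds for r+1, and by induction s[n] = 2^{n+1} + 2 for all n ≥ 0.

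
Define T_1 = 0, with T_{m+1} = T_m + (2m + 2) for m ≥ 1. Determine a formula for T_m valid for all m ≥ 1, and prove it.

Claim: T_m = m^2 + m − 2.

Base case: T_1 = 0, and 1^2 + 1 − 2 = 0.
Assume T_k = k^2 + k − 2.
Then T_{k+1} = T_k + (2k + 2) = (k^2 + k − 2) + (2k + 2) = k^2 + 3k,
and (k+1)^2 + (k+1) − 2 = k^2 + 3k.
By induction, T_m = m^2 + m − 2 for all m ≥ 1.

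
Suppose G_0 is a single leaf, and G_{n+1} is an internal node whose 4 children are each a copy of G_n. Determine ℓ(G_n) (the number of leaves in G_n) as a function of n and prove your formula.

Claim: ℓ(G_n) = 4^n.

Base case: ℓ(G_0) = 1, and 4^0 = 1.
Assume ℓ(G_j) = 4^j.
Then ℓ(G_{j+1}) = 4·ℓ(G_j) = 4·4^j = 4^{j+1}.
By induction, ℓ(G_n) = 4^n for all n ≥ 0.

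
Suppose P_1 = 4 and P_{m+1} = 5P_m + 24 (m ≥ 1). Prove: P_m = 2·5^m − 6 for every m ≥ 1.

Base case: P_1 = 4, and 2·5^1 − 6 = 10 − 6 = 4.
Assume P_r = 2·5^r − 6 for some r ≥ 1.
Then P_{r+1} = 5P_r + 24 = 5·(2·5^r − 6) + 24 = 10·5^r − 30 + 24 = 2·5^{r+1} − 6.
By induction, P_m = 2·5^m − 6 for all m ≥ 1.

P_m = 2·5^m − 6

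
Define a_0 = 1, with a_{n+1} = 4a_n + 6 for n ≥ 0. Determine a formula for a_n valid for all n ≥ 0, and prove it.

Claim: a_n = 3·4^n − 2.

Base case: a_0 = 1, and 3·4^0 − 2 = 3 − 2 = 1.
Assume a_r = 3·4^r − 2 for some r ≥ 0.
Then a_{r+1} = 4a_r + 6 = 4·(3·4^r − 2) + 6 = 12·4^r − 8 + 6 = 3·4^{r+1} − 2.
By induction, a_n = 3·4^n − 2 for all n ≥ 0.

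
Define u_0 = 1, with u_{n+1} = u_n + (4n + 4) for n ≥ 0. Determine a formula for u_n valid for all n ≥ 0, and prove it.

Claim: u_n = 2n^2 + 2n + 1.

Base case: u_0 = 1, and 2·0^2 + 2·0 + 1 = 1.
Assume u_r = 2r^2 + 2r + 1.
Then u_{r+1} = u_r + (4r + 4) = (2r^2 + 2r + 1) + (4r + 4) = 2r^2 + 6r + 5,
and 2·(r+1)^2 + 2·(r+1) + 1 = 2r^2 + 6r + 5.
By induction, u_n = 2n^2 + 2n + 1 for all n ≥ 0.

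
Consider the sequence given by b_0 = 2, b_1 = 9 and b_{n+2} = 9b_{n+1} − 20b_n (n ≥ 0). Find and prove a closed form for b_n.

Claim: b_n = 4^n + 5^n.

Base cases: b_0 = 2 and 4^0 + 5^0 = 2; b_1 = 9 and 4^1 + 5^1 = 9.
Assume b_j = 4^j + 5^j for all 0 ≤ j ≤ r, where r ≥ 1.
Then b_{r+1} = 9b_r − 20b_{r−1} = 9·(4^r + 5^r) − 20·(4^{r−1} + 5^{r−1}) = (9·4 − 20)4^{r−1} + (9·5 − 20)5^{r−1} = 16·4^{r−1} + 25·5^{r−1} = 4^{r+1} + 5^{r+1}.
Hence b_n = 4^n + 5^n for every n ≥ 0, by strong induction.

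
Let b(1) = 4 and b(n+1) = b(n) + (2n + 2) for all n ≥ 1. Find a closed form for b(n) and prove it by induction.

Claim: b(n) = n^2 + n + 2.

Base case: b(1) = 4, and 1^2 + 1 + 2 = 4.
Assume b(k) = k^2 + k + 2.
Then b(k+1) = b(k) + (2k + 2) = (k^2 + k + 2) + (2k + 2) = k^2 + 3k + 4,
and (k+1)^2 + (k+1) + 2 = k^2 + 3k + 4.
Hence b(n) = n^2 + n + 2 for every n ≥ 1, by induction.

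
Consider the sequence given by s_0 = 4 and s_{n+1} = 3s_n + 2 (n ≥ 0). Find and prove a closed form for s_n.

Claim: s_n = 5·3^n − 1.

Base case: s_0 = 4, and 5·3^0 − 1 = 5 − 1 = 4.
Assume s_k = 5·3^k − 1 for some k ≥ 0.
Then s_{k+1} = 3s_k + 2 = 3·(5·3^k − 1) + 2 = 15·3^k − 3 + 2 = 5·3^{k+1} − 1.
Hence s_n = 5·3^n − 1 for every n ≥ 0, by induction.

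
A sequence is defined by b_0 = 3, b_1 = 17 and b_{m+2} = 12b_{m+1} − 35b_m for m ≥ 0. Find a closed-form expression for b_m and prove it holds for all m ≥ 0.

Claim: b_m = 2·5^m + 7^m.

Base cases: b_0 = 3 and 2·5^0 + 7^0 = 3; b_1 = 17 and 2·5^1 + 7^1 = 17.
Assume b_j = 2·5^j + 7^j for all 0 ≤ j ≤ r, where r ≥ 1.
Then b_{r+1} = 12b_r − 35b_{r−1} = 12·(2·5^r + 7^r) − 35·(2·5^{r−1} + 7^{r−1}) = 2·(12·5 − 35)5^{r−1} + (12·7 − 35)7^{r−1} = 50·5^{r−1} + 49·7^{r−1} = 2·5^{r+1} + 7^{r+1}.
Hence b_m = 2·5^m + 7^m for every m ≥ 0, by strong induction.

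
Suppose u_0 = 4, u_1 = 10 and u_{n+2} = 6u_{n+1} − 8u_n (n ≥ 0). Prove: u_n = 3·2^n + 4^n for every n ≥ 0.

Base cases: u_0 = 4 and 3·2^0 + 4^0 = 4; u_1 = 10 and 3·2^1 + 4^1 = 10.
Assume u_j = 3·2^j + 4^j for all 0 ≤ j ≤ k, where k ≥ 1.
Then u_{k+1} = 6u_k − 8u_{k−1} = 6·(3·2^k + 4^k) − 8·(3·2^{k−1} + 4^{k−1}) = 3·(6·2 − 8)2^{k−1} + (6·4 − 8)4^{k−1} = 12·2^{k−1} + 16·4^{k−1} = 3·2^{k+1} + 4^{k+1}.
Hence u_n = 3·2^n + 4^n for every n ≥ 0, by strong induction.

u_n = 3·2^n + 4^n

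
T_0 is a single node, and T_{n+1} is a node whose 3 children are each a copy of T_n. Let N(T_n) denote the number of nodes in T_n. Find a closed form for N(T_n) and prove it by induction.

Claim: N(T_n) = (3^{n+1} − 1)/2.

Base case: N(T_0) = 1, and (3^{0+1} − 1)/2 = 1.
Assume N(T_k) = (3^{k+1} − 1)/2.
Then N(T_{k+1}) = 1 + 3N(T_k) = 1 + 3·(3^{k+1} − 1)/2 = 1 + (3^{k+2} − 3)/2 = (2 + 3^{k+2} − 3)/2 = (3^{k+2} − 1)/2.
Hence N(T_n) = (3^{n+1} − 1)/2 for every n ≥ 0, by induction.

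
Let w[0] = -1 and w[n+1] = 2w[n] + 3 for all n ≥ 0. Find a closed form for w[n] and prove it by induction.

Claim: w[n] = 2^{n+1} − 3.

Base case: w[0] = -1, and 2^{0+1} − 3 = 2 − 3 = -1.
Assume w[m] = 2^{m+1} − 3 for some m ≥ 0.
Then w[m+1] = 2w[m] + 3 = 2·(2^{m+1} − 3) + 3 = 2^{m+2} − 6 + 3 = 2^{m+2} − 3.
This completes the inductive step, so w[n] = 2^{n+1} − 3 for all n ≥ 0.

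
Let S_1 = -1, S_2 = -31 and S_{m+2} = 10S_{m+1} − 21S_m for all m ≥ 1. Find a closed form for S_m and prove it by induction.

Claim: S_m = -7^m + 2·3^m.

Base cases: S_1 = -1 and -7^1 + 2·3^1 = -1; S_2 = -31 and -7^2 + 2·3^2 = -31.
Assume S_i = -7^i + 2·3^i for all 1 ≤ i ≤ j, where j ≥ 2.
Then S_{j+1} = 10S_j − 21S_{j−1} = 10·(-7^j + 2·3^j) − 21·(-7^{j−1} + 2·3^{j−1}) = -(10·7 − 21)7^{j−1} + 2·(10·3 − 21)3^{j−1} = -49·7^{j−1} + 18·3^{j−1} = -7^{j+1} + 2·3^{j+1}.
By strong induction, S_m = -7^m + 2·3^m for all m ≥ 1.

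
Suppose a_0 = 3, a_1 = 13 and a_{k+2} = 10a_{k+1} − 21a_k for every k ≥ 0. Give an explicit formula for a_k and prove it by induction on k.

Claim: a_k = 2·3^k + 7^k.

Base cases: a_0 = 3 and 2·3^0 + 7^0 = 3; a_1 = 13 and 2·3^1 + 7^1 = 13.
Assume a_j = 2·3^j + 7^j for all 0 ≤ j ≤ m, where m ≥ 1.
Then a_{m+1} = 10a_m − 21a_{m−1} = 10·(2·3^m + 7^m) − 21·(2·3^{m−1} + 7^{m−1}) = 2·(10·3 − 21)3^{m−1} + (10·7 − 21)7^{m−1} = 18·3^{m−1} + 49·7^{m−1} = 2·3^{m+1} + 7^{m+1}.
So the formula holds for m+1, and by strong induction a_k = 2·3^k + 7^k for all k ≥ 0.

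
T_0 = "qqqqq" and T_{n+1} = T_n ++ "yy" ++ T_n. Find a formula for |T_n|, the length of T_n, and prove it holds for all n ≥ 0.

Claim: |T_n| = 7·2^n − 2.

Base case: |T_0| = 5, and 7·2^0 − 2 = 5.
Assume |T_k| = 7·2^k − 2.
Then |T_{k+1}| = |T_k| + 2 + |T_k| = 2|T_k| + 2 = 2(7·2^k − 2) + 2 = 7·2^{k+1} − 4 + 2 = 7·2^{k+1} − 2.
By induction, |T_n| = 7·2^n − 2 for all n ≥ 0.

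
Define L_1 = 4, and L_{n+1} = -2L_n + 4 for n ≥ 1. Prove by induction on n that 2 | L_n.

Base case: L_1 = 4 = 2·2, so 2 | L_1.
Assume 2 | L_m, so L_m = 2t for some integer t.
Then L_{m+1} = -2L_m + 4 = -2·(2t) + 4 = 2(-2t + 2), so 2 | L_{m+1}.
So the property holds for m+1, and by induction 2 | L_n for all n ≥ 1.

2 | L_n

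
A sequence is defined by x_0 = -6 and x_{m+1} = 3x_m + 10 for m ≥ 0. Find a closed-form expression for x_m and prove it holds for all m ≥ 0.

Claim: x_m = -3^m − 5.

Base case: x_0 = -6, and -3^0 − 5 = -1 − 5 = -6.
Assume x_j = -3^j − 5 for some j ≥ 0.
Then x_{j+1} = 3x_j + 10 = 3·(-3^j − 5) + 10 = -3^{j+1} − 15 + 10 = -3^{j+1} − 5.
This completes the inductive step, so x_m = -3^m − 5 for all m ≥ 0.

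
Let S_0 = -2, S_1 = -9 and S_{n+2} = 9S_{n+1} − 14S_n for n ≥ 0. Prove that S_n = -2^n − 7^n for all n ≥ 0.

Base cases: S_0 = -2 and -2^0 − 7^0 = -2; S_1 = -9 and -2^1 − 7^1 = -9.
Assume S_j = -2^j − 7^j for all 0 ≤ j ≤ r, where r ≥ 1.
Then S_{r+1} = 9S_r − 14S_{r−1} = 9·(-2^r − 7^r) − 14·(-2^{r−1} − 7^{r−1}) = -(9·2 − 14)2^{r−1} − (9·7 − 14)7^{r−1} = -4·2^{r−1} − 49·7^{r−1} = -2^{r+1} − 7^{r+1}.
This completes the inductive step, so S_n = -2^n − 7^n for all n ≥ 0.

S_n = -2^n − 7^n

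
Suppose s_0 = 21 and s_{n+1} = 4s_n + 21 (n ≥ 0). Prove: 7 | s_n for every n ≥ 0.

Base case: s_0 = 21 = 7·3, so 7 | s_0.
Assume 7 | s_m, so s_m = 7t for some integer t.
Then s_{m+1} = 4s_m + 21 = 4·(7t) + 21 = 7(4t + 3), so 7 | s_{m+1}.
So the property holds for m+1, and by induction 7 | s_n for all n ≥ 0.

7 | s_n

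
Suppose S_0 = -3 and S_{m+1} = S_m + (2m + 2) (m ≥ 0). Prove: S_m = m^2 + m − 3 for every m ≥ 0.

Base case: S_0 = -3, and 0^2 + 0 − 3 = -3.
Assume S_r = r^2 + r − 3.
Then S_{r+1} = S_r + (2r + 2) = (r^2 + r − 3) + (2r + 2) = r^2 + 3r − 1,
and (r+1)^2 + (r+1) − 3 = r^2 + 3r − 1.
This completes the inductive step, so S_m = m^2 + m − 3 for all m ≥ 0.

S_m = m^2 + m − 3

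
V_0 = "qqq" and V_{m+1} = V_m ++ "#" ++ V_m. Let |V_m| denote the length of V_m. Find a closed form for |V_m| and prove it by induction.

Claim: |V_m| = 2^{m+2} − 1.

Base case: |V_0| = 3, and 2^{0+2} − 1 = 3.
Assume |V_r| = 2^{r+2} − 1.
Then |V_{r+1}| = |V_r| + 1 + |V_r| = 2|V_r| + 1 = 2(2^{r+2} − 1) + 1 = 2^{r+3} − 2 + 1 = 2^{r+3} − 1.
Hence |V_m| = 2^{m+2} − 1 for every m ≥ 0, by induction.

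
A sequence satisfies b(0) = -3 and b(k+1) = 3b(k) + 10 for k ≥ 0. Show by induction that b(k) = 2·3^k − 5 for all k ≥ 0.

Base case: b(0) = -3, and 2·3^0 − 5 = 2 − 5 = -3.
Assume b(j) = 2·3^j − 5 for some j ≥ 0.
Then b(j+1) = 3b(j) + 10 = 3·(2·3^j − 5) + 10 = 6·3^j − 15 + 10 = 2·3^{j+1} − 5.
Hence b(k) = 2·3^k − 5 for every k ≥ 0, by induction.

b(k) = 2·3^k − 5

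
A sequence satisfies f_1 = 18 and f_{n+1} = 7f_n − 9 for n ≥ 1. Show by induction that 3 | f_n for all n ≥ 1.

Base case: f_1 = 18 = 3·6, so 3 | f_1.
Assume 3 | f_j, so f_j = 3t for some integer t.
Then f_{j+1} = 7f_j − 9 = 7·(3t) − 9 = 3(7t − 3), so 3 | f_{j+1}.
This completes the inductive step, so 3 | f_n for all n ≥ 1.

3 | f_n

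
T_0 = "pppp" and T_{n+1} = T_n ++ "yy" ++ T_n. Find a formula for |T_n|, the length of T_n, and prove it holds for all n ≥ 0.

Claim: |T_n| = 6·2^n − 2.

Base case: |T_0| = 4, and 6·2^0 − 2 = 4.
Assume |T_j| = 6·2^j − 2.
Then |T_{j+1}| = |T_j| + 2 + |T_j| = 2|T_j| + 2 = 2(6·2^j − 2) + 2 = 6·2^{j+1} − 4 + 2 = 6·2^{j+1} − 2.
By induction, |T_n| = 6·2^n − 2 for all n ≥ 0.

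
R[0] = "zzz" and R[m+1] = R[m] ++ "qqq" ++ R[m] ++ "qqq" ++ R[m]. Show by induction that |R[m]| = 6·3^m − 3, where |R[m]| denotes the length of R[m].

Base case: |R[0]| = 3, and 6·3^0 − 3 = 3.
Assume |R[r]| = 6·3^r − 3.
Then |R[r+1]| = 3|R[r]| + 6 = 3(6·3^r − 3) + 6 = 6·3^{r+1} − 9 + 6 = 6·3^{r+1} − 3.
So the formula holds for r+1, and by induction |R[m]| = 6·3^m − 3 for all m ≥ 0.

|R[m]| = 6·3^m − 3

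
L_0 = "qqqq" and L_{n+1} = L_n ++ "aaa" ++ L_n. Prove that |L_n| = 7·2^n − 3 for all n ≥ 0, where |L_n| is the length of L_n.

Base case: |L_0| = 4, and 7·2^0 − 3 = 4.
Assume |L_r| = 7·2^r − 3.
Then |L_{r+1}| = |L_r| + 3 + |L_r| = 2|L_r| + 3 = 2(7·2^r − 3) + 3 = 7·2^{r+1} − 6 + 3 = 7·2^{r+1} − 3.
This completes the inductive step, so |L_n| = 7·2^n − 3 for all n ≥ 0.

|L_n| = 7·2^n − 3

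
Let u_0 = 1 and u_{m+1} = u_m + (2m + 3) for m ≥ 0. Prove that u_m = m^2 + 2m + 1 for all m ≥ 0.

Base case: u_0 = 1, and 0^2 + 2·0 + 1 = 1.
Assume u_j = j^2 + 2j + 1.
Then u_{j+1} = u_j + (2j + 3) = (j^2 + 2j + 1) + (2j + 3) = j^2 + 4j + 4,
and (j+1)^2 + 2·(j+1) + 1 = j^2 + 4j + 4.
By induction, u_m = m^2 + 2m + 1 for all m ≥ 0.

u_m = m^2 + 2m + 1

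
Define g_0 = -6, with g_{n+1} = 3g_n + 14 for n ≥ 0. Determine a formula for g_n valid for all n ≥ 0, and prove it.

Claim: g_n = 3^n − 7.

Base case: g_0 = -6, and 3^0 − 7 = 1 − 7 = -6.
Assume g_j = 3^j − 7 for some j ≥ 0.
Then g_{j+1} = 3g_j + 14 = 3·(3^j − 7) + 14 = 3^{j+1} − 21 + 14 = 3^{j+1} − 7.
By induction, g_n = 3^n − 7 for all n ≥ 0.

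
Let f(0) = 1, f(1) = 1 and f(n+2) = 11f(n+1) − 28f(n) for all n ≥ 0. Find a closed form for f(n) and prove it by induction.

Claim: f(n) = -7^n + 2·4^n.

Base cases: f(0) = 1 and -7^0 + 2·4^0 = 1; f(1) = 1 and -7^1 + 2·4^1 = 1.
Assume f(i) = -7^i + 2·4^i for all 0 ≤ i ≤ j, where j ≥ 1.
Then f(j+1) = 11f(j) − 28f(j−1) = 11·(-7^j + 2·4^j) − 28·(-7^{j−1} + 2·4^{j−1}) = -(11·7 − 28)7^{j−1} + 2·(11·4 − 28)4^{j−1} = -49·7^{j−1} + 32·4^{j−1} = -7^{j+1} + 2·4^{j+1}.
Hence f(n) = -7^n + 2·4^n for every n ≥ 0, by strong induction.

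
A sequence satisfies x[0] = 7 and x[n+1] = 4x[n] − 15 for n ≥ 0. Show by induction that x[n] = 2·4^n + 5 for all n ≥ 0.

Base case: x[0] = 7, and 2·4^0 + 5 = 2 + 5 = 7.
Assume x[m] = 2·4^m + 5 for some m ≥ 0.
Then x[m+1] = 4x[m] − 15 = 4·(2·4^m + 5) − 15 = 8·4^m + 20 − 15 = 2·4^{m+1} + 5.
By induction, x[n] = 2·4^n + 5 for all n ≥ 0.

x[n] = 2·4^n + 5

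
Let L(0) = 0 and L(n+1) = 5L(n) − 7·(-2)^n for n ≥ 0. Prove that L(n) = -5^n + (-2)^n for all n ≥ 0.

Base case: L(0) = 0, and -5^0 + (-2)^0 = -1 + 1 = 0.
Assume L(r) = -5^r + (-2)^r for some r ≥ 0.
Then L(r+1) = 5L(r) − 7·(-2)^r = 5·(-5^r + (-2)^r) − 7·(-2)^r = -5^{r+1} + 5·(-2)^r − 7·(-2)^r = -5^{r+1} − 2·(-2)^r = -5^{r+1} + (-2)^{r+1}.
So the formula holds for r+1, and by induction L(n) = -5^n + (-2)^n for all n ≥ 0.

L(n) = -5^n + (-2)^n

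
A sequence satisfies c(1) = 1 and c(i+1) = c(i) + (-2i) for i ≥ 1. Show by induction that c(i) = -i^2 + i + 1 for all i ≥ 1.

Base case: c(1) = 1, and -1^2 + 1 + 1 = 1.
Assume c(j) = -j^2 + j + 1.
Then c(j+1) = c(j) + (-2j) = (-j^2 + j + 1) + (-2j) = -j^2 − j + 1,
and -(j+1)^2 + (j+1) + 1 = -j^2 − j + 1.
This completes the inductive step, so c(i) = -i^2 + i + 1 for all i ≥ 1.

c(i) = -i^2 + i + 1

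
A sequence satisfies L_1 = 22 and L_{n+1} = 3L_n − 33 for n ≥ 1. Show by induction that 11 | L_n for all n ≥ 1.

Base case: L_1 = 22 = 11·2, so 11 | L_1.
Assume 11 | L_j, so L_j = 11t for some integer t.
Then L_{j+1} = 3L_j − 33 = 3·(11t) − 33 = 11(3t − 3), so 11 | L_{j+1}.
By induction, 11 | L_n for all n ≥ 1.

11 | L_n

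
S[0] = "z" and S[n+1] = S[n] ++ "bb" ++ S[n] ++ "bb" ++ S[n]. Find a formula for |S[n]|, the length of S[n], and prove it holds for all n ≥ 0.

Claim: |S[n]| = 3^{n+1} − 2.

Base case: |S[0]| = 1, and 3^{0+1} − 2 = 1.
Assume |S[r]| = 3^{r+1} − 2.
Then |S[r+1]| = 3|S[r]| + 4 = 3(3^{r+1} − 2) + 4 = 3^{r+2} − 6 + 4 = 3^{r+2} − 2.
This completes the inductive step, so |S[n]| = 3^{n+1} − 2 for all n ≥ 0.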